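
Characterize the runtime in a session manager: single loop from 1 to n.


Reasoning: one pass through n items
Complexity: O(n)

O(n)


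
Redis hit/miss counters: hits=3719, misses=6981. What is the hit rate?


Formula: hit rate = hits / (hits + misses) * 100
hit rate = 3719 / (3719 + 6981) * 100
hit rate = 3719 / 10700 * 100
hit rate = 34.76%

34.76%


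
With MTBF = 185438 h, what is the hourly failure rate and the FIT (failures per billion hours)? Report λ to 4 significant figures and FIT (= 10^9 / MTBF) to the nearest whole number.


Formula: λ = 1 / MTBF; FIT = λ × 1e9 = 1e9 / MTBF
λ = 1 / 185438 ≈ 5.393e-06 failures/hour
FIT = 1e9 / 185438 ≈ 5393 failures per 1e9 hours (nearest whole number)

λ = 5.393e-06 /h, FIT = 5393


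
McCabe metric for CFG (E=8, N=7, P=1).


Formula: V(G) = E - N + 2P
V(G) = 8 - 7 + 2*1
V(G) = 1 + 2
V(G) = 3

3


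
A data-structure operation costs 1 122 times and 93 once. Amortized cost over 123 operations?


Formula: Amortized cost = Total cost / Operations
Total cost = (122 * 1) + (1 * 93)
Total cost = 122 + 93 = 215
Amortized = 215 / 123 = 1.748

1.748


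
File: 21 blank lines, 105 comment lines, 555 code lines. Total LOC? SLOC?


Total LOC = blank + comment + code
Total LOC = 21 + 105 + 555 = 681
SLOC (source only) = code = 555

Total LOC: 681, SLOC: 555


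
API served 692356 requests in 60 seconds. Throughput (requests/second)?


Formula: throughput = requests / seconds
throughput = 692356 / 60
throughput = 11539.27 requests/second

11539.27 requests/second


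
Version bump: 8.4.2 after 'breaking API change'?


Current: 8.4.2
Change category: 'breaking API change' → major bump
SemVer rule: major bump → increment MAJOR, reset MINOR and PATCH to 0
New: 9.0.0

9.0.0


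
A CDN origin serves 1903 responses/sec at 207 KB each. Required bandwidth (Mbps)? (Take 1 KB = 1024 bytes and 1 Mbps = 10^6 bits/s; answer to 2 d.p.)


Formula: Mbps = payload_bytes * RPS * 8 / 1e6
Payload per request = 207 KB = 207 * 1024 = 211968 bytes
Total bytes/sec = 211968 * 1903 = 403375104
Total bits/sec = 403375104 * 8 = 3227000832
Mbps = 3227000832 / 1e6 = 3227.0

3227.0 Mbps


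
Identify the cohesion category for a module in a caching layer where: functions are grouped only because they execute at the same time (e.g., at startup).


Reasoning: Related by timing only
Type: Temporal cohesion

Temporal cohesion


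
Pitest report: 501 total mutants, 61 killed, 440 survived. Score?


Mutation score = killed / total * 100
Mutation score = 61 / 501 * 100
Mutation score = 12.18%

12.18%


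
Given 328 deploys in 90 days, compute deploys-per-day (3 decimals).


Formula: deployments per day = releases / days
= 328 / 90
= 3.644 deploys/day
(equivalently, 25.51 deploys/week)

3.644 deploys/day


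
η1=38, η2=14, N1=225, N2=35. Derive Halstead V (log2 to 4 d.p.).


Formula: V = N * log2(η), where N = N1 + N2 and η = η1 + η2
η = 38 + 14 = 52
N = 225 + 35 = 260
log2(52) ≈ 5.7004
V = 260 * 5.7004 = 1482.10

1482.10


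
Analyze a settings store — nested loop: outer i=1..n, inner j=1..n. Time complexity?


Reasoning: n iterations times n iterations
Complexity: O(n^2)

O(n^2)


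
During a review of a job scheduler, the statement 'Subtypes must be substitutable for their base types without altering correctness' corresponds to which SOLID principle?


This describes the Liskov Substitution Principle (LSP)

Liskov Substitution Principle (LSP)


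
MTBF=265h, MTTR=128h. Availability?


Availability = MTBF / (MTBF + MTTR)
Availability = 265 / (265 + 128)
Availability = 265 / 393
Availability = 67.43%

67.43%


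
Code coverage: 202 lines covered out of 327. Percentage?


Coverage = covered / total * 100
Coverage = 202 / 327 * 100
Coverage = 61.77%

61.77%


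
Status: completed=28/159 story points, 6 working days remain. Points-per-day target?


Formula: Required rate = Remaining points / Days left
Remaining = 159 - 28 = 131 points
Required rate = 131 / 6 = 21.83 points/day

21.83 points/day


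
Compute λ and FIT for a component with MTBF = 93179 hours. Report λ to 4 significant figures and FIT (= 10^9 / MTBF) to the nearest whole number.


Formula: λ = 1 / MTBF; FIT = λ × 1e9 = 1e9 / MTBF
λ = 1 / 93179 ≈ 1.073e-05 failures/hour
FIT = 1e9 / 93179 ≈ 10732 failures per 1e9 hours (nearest whole number)

λ = 1.073e-05 /h, FIT = 10732


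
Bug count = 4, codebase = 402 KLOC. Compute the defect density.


Defect density = defects / KLOC
Defect density = 4 / 402
Defect density = 0.01 defects/KLOC

0.01 defects/KLOC


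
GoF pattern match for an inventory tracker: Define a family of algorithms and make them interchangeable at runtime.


This matches the Strategy pattern

Strategy


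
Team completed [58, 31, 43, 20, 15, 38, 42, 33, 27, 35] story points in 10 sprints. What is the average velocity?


Formula: Avg velocity = Total points / Number of sprints
Points: [58, 31, 43, 20, 15, 38, 42, 33, 27, 35]
Sum = 58 + 31 + 43 + 20 + 15 + 38 + 42 + 33 + 27 + 35 = 342
Avg velocity = 342 / 10 = 34.2 points/sprint

34.2 points/sprint


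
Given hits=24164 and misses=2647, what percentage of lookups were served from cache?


Formula: hit rate = hits / (hits + misses) * 100
hit rate = 24164 / (24164 + 2647) * 100
hit rate = 24164 / 26811 * 100
hit rate = 90.13%

90.13%


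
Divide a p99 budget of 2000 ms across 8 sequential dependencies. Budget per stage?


Formula: per_stage = total_budget / stages
per_stage = 2000 / 8
per_stage = 250.0 ms

250.0 ms


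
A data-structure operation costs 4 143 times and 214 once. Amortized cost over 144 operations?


Formula: Amortized cost = Total cost / Operations
Total cost = (143 * 4) + (1 * 214)
Total cost = 572 + 214 = 786
Amortized = 786 / 144 = 5.4583

5.4583


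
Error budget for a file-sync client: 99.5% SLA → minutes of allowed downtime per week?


Formula: allowed downtime = period * (100 - SLA) / 100
Period (week) = 10080 minutes
Unavailability fraction = (100 - 99.5) / 100
Allowed downtime = 10080 * (100 - 99.5) / 100
Allowed downtime = 50.4 minutes

50.4 minutes


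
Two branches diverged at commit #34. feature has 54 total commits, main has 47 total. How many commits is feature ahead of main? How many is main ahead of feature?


Common ancestor: commit #34
feature commits after divergence: 54 - 34 = 20
main commits after divergence: 47 - 34 = 13
feature is 20 commits ahead of main
main is 13 commits ahead of feature

feature ahead: 20, main ahead: 13


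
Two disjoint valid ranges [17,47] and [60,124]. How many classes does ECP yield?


Valid ranges: [17,47] and [60,124]
Class 1: x < 17 — invalid
Class 2: 17 ≤ x ≤ 47 — valid
Class 3: 47 < x < 60 — invalid (gap between ranges)
Class 4: 60 ≤ x ≤ 124 — valid
Class 5: x > 124 — invalid
Total equivalence classes: 5

5 equivalence classes


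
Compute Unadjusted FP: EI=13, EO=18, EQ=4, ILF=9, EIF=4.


UFP = EI*4 + EO*5 + EQ*4 + ILF*10 + EIF*7
UFP = 13*4 + 18*5 + 4*4 + 9*10 + 4*7
UFP = 52 + 90 + 16 + 90 + 28
UFP = 276

276


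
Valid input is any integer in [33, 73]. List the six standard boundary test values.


Range: [33, 73]
Boundaries: just below min, min, min+1, max-1, max, just above max
Values: [32, 33, 34, 72, 73, 74]

[32, 33, 34, 72, 73, 74]


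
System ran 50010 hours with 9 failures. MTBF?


Formula: MTBF = Total operating time / Number of failures
MTBF = 50010 / 9
MTBF = 5556.67 hours

5556.67 hours


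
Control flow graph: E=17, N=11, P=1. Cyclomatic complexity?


Formula: V(G) = E - N + 2P
V(G) = 17 - 11 + 2*1
V(G) = 6 + 2
V(G) = 8

8


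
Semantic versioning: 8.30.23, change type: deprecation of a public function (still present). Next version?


Current: 8.30.23
Change category: 'deprecation of a public function (still present)' → minor bump
SemVer rule: minor bump → increment MINOR, reset PATCH to 0 (MAJOR unchanged)
New: 8.31.0

8.31.0


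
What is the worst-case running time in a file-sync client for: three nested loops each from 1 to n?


Reasoning: three levels of nesting over n
Complexity: O(n^3)

O(n^3)


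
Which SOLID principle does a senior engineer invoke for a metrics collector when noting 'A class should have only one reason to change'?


This describes the Single Responsibility Principle (SRP)

Single Responsibility Principle (SRP)


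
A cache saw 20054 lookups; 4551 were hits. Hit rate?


Formula: hit rate = hits / (hits + misses) * 100
hit rate = 4551 / (4551 + 15503) * 100
hit rate = 4551 / 20054 * 100
hit rate = 22.69%

22.69%


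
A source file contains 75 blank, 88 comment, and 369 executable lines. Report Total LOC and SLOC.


Total LOC = blank + comment + code
Total LOC = 75 + 88 + 369 = 532
SLOC (source only) = code = 369

Total LOC: 532, SLOC: 369


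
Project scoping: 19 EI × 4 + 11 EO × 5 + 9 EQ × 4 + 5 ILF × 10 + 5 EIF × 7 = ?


UFP = EI*4 + EO*5 + EQ*4 + ILF*10 + EIF*7
UFP = 19*4 + 11*5 + 9*4 + 5*10 + 5*7
UFP = 76 + 55 + 36 + 50 + 35
UFP = 252

252


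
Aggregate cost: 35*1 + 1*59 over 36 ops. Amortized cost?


Formula: Amortized cost = Total cost / Operations
Total cost = (35 * 1) + (1 * 59)
Total cost = 35 + 59 = 94
Amortized = 94 / 36 = 2.6111

2.6111


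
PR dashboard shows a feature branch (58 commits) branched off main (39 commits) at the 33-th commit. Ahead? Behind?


Common ancestor: commit #33
feature commits after divergence: 58 - 33 = 25
main commits after divergence: 39 - 33 = 6
feature is 25 commits ahead of main
main is 6 commits ahead of feature

feature ahead: 25, main ahead: 6


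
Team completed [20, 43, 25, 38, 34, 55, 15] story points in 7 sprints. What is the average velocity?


Formula: Avg velocity = Total points / Number of sprints
Points: [20, 43, 25, 38, 34, 55, 15]
Sum = 20 + 43 + 25 + 38 + 34 + 55 + 15 = 230
Avg velocity = 230 / 7 = 32.86 points/sprint

32.86 points/sprint


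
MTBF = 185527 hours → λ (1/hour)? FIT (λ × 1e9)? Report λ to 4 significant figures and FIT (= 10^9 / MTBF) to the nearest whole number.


Formula: λ = 1 / MTBF; FIT = λ × 1e9 = 1e9 / MTBF
λ = 1 / 185527 ≈ 5.390e-06 failures/hour
FIT = 1e9 / 185527 ≈ 5390 failures per 1e9 hours (nearest whole number)

λ = 5.390e-06 /h, FIT = 5390


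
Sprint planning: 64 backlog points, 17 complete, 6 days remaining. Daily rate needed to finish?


Formula: Required rate = Remaining points / Days left
Remaining = 64 - 17 = 47 points
Required rate = 47 / 6 = 7.83 points/day

7.83 points/day


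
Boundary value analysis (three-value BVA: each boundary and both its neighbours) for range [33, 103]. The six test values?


Range: [33, 103]
Boundaries: just below min, min, min+1, max-1, max, just above max
Values: [32, 33, 34, 102, 103, 104]

[32, 33, 34, 102, 103, 104]


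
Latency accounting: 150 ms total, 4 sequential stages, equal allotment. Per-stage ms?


Formula: per_stage = total_budget / stages
per_stage = 150 / 4
per_stage = 37.5 ms

37.5 ms


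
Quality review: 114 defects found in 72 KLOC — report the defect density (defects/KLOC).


Defect density = defects / KLOC
Defect density = 114 / 72
Defect density = 1.583 defects/KLOC

1.583 defects/KLOC


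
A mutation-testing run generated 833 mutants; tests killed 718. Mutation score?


Mutation score = killed / total * 100
Mutation score = 718 / 833 * 100
Mutation score = 86.19%

86.19%


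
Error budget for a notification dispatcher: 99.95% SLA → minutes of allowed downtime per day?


Formula: allowed downtime = period * (100 - SLA) / 100
Period (day) = 1440 minutes
Unavailability fraction = (100 - 99.95) / 100
Allowed downtime = 1440 * (100 - 99.95) / 100
Allowed downtime = 0.72 minutes

0.72 minutes


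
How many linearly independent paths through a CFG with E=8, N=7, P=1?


Formula: V(G) = E - N + 2P
V(G) = 8 - 7 + 2*1
V(G) = 1 + 2
V(G) = 3

3


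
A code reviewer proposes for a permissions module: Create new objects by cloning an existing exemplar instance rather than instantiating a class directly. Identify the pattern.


This matches the Prototype pattern

Prototype


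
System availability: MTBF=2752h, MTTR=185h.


Availability = MTBF / (MTBF + MTTR)
Availability = 2752 / (2752 + 185)
Availability = 2752 / 2937
Availability = 93.7011%

93.7011%


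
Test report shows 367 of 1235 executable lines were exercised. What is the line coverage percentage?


Coverage = covered / total * 100
Coverage = 367 / 1235 * 100
Coverage = 29.72%

29.72%


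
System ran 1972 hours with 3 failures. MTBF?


Formula: MTBF = Total operating time / Number of failures
MTBF = 1972 / 3
MTBF = 657.33 hours

657.33 hours


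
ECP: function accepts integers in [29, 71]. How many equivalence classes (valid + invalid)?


Valid range: [29, 71]
Class 1: x < 29 — invalid
Class 2: 29 ≤ x ≤ 71 — valid
Class 3: x > 71 — invalid
Total equivalence classes: 3

3 equivalence classes


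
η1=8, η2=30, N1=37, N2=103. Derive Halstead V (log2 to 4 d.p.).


Formula: V = N * log2(η), where N = N1 + N2 and η = η1 + η2
η = 8 + 30 = 38
N = 37 + 103 = 140
log2(38) ≈ 5.2479
V = 140 * 5.2479 = 734.71

734.71


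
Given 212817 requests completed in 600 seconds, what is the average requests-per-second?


Formula: throughput = requests / seconds
throughput = 212817 / 600
throughput = 354.7 requests/second

354.7 requests/second


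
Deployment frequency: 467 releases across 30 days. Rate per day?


Formula: deployments per day = releases / days
= 467 / 30
= 15.567 deploys/day
(equivalently, 108.97 deploys/week)

15.567 deploys/day


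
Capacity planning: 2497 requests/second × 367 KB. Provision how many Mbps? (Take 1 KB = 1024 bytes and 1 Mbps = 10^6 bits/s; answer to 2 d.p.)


Formula: Mbps = payload_bytes * RPS * 8 / 1e6
Payload per request = 367 KB = 367 * 1024 = 375808 bytes
Total bytes/sec = 375808 * 2497 = 938392576
Total bits/sec = 938392576 * 8 = 7507140608
Mbps = 7507140608 / 1e6 = 7507.14

7507.14 Mbps


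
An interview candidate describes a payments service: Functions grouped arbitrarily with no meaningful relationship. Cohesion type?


Reasoning: Worst: random grouping
Type: Coincidental cohesion

Coincidental cohesion


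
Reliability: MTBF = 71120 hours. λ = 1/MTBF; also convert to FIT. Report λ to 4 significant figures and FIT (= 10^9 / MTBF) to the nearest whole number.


Formula: λ = 1 / MTBF; FIT = λ × 1e9 = 1e9 / MTBF
λ = 1 / 71120 ≈ 1.406e-05 failures/hour
FIT = 1e9 / 71120 ≈ 14061 failures per 1e9 hours (nearest whole number)

λ = 1.406e-05 /h, FIT = 14061


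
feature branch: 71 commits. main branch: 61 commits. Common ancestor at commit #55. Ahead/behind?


Common ancestor: commit #55
feature commits after divergence: 71 - 55 = 16
main commits after divergence: 61 - 55 = 6
feature is 16 commits ahead of main
main is 6 commits ahead of feature

feature ahead: 16, main ahead: 6


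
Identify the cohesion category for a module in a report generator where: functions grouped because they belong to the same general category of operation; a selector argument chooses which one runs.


Reasoning: Grouped by category of activity, not by data or sequence
Type: Logical cohesion

Logical cohesion


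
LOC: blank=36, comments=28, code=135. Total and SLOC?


Total LOC = blank + comment + code
Total LOC = 36 + 28 + 135 = 199
SLOC (source only) = code = 135

Total LOC: 199, SLOC: 135


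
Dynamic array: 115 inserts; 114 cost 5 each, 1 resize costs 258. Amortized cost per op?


Formula: Amortized cost = Total cost / Operations
Total cost = (114 * 5) + (1 * 258)
Total cost = 570 + 258 = 828
Amortized = 828 / 115 = 7.2

7.2


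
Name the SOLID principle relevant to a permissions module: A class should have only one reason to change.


This describes the Single Responsibility Principle (SRP)

Single Responsibility Principle (SRP)


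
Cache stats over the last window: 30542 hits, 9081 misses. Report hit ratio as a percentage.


Formula: hit rate = hits / (hits + misses) * 100
hit rate = 30542 / (30542 + 9081) * 100
hit rate = 30542 / 39623 * 100
hit rate = 77.08%

77.08%


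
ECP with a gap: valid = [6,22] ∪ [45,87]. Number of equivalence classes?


Valid ranges: [6,22] and [45,87]
Class 1: x < 6 — invalid
Class 2: 6 ≤ x ≤ 22 — valid
Class 3: 22 < x < 45 — invalid (gap between ranges)
Class 4: 45 ≤ x ≤ 87 — valid
Class 5: x > 87 — invalid
Total equivalence classes: 5

5 equivalence classes


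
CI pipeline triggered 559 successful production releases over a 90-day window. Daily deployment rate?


Formula: deployments per day = releases / days
= 559 / 90
= 6.211 deploys/day
(equivalently, 43.48 deploys/week)

6.211 deploys/day


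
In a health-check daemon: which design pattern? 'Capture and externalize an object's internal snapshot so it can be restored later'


This matches the Memento pattern

Memento


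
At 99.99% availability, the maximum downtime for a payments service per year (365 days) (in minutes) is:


Formula: allowed downtime = period * (100 - SLA) / 100
Period (year (365 days)) = 525600 minutes
Unavailability fraction = (100 - 99.99) / 100
Allowed downtime = 525600 * (100 - 99.99) / 100
Allowed downtime = 52.56 minutes

52.56 minutes


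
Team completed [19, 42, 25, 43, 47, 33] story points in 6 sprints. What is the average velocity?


Formula: Avg velocity = Total points / Number of sprints
Points: [19, 42, 25, 43, 47, 33]
Sum = 19 + 42 + 25 + 43 + 47 + 33 = 209
Avg velocity = 209 / 6 = 34.83 points/sprint

34.83 points/sprint


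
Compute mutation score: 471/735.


Mutation score = killed / total * 100
Mutation score = 471 / 735 * 100
Mutation score = 64.08%

64.08%


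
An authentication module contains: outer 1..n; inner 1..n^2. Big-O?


Reasoning: n times n^2
Complexity: O(n^3)

O(n^3)


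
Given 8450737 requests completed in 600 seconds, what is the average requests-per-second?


Formula: throughput = requests / seconds
throughput = 8450737 / 600
throughput = 14084.56 requests/second

14084.56 requests/second


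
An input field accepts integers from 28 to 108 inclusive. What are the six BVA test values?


Range: [28, 108]
Boundaries: just below min, min, min+1, max-1, max, just above max
Values: [27, 28, 29, 107, 108, 109]

[27, 28, 29, 107, 108, 109]


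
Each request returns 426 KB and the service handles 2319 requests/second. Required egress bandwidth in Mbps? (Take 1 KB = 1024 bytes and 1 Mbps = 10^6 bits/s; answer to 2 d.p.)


Formula: Mbps = payload_bytes * RPS * 8 / 1e6
Payload per request = 426 KB = 426 * 1024 = 436224 bytes
Total bytes/sec = 436224 * 2319 = 1011603456
Total bits/sec = 1011603456 * 8 = 8092827648
Mbps = 8092827648 / 1e6 = 8092.83

8092.83 Mbps


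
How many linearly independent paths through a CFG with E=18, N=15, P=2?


Formula: V(G) = E - N + 2P
V(G) = 18 - 15 + 2*2
V(G) = 3 + 4
V(G) = 7

7


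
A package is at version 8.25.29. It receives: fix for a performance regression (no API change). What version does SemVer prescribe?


Current: 8.25.29
Change category: 'fix for a performance regression (no API change)' → patch bump
SemVer rule: patch bump → increment PATCH (MAJOR and MINOR unchanged)
New: 8.25.30

8.25.30


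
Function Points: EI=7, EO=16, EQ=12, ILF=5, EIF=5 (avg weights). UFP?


UFP = EI*4 + EO*5 + EQ*4 + ILF*10 + EIF*7
UFP = 7*4 + 16*5 + 12*4 + 5*10 + 5*7
UFP = 28 + 80 + 48 + 50 + 35
UFP = 241

241


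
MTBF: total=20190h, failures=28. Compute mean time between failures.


Formula: MTBF = Total operating time / Number of failures
MTBF = 20190 / 28
MTBF = 721.07 hours

721.07 hours


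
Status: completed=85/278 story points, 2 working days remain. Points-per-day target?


Formula: Required rate = Remaining points / Days left
Remaining = 278 - 85 = 193 points
Required rate = 193 / 2 = 96.5 points/day

96.5 points/day


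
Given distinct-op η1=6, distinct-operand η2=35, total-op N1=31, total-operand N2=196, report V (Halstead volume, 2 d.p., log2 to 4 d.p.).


Formula: V = N * log2(η), where N = N1 + N2 and η = η1 + η2
η = 6 + 35 = 41
N = 31 + 196 = 227
log2(41) ≈ 5.3576
V = 227 * 5.3576 = 1216.18

1216.18


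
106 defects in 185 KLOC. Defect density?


Defect density = defects / KLOC
Defect density = 106 / 185
Defect density = 0.573 defects/KLOC

0.573 defects/KLOC


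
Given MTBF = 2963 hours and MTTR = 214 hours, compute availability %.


Availability = MTBF / (MTBF + MTTR)
Availability = 2963 / (2963 + 214)
Availability = 2963 / 3177
Availability = 93.2641%

93.2641%


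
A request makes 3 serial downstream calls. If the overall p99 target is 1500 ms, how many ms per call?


Formula: per_stage = total_budget / stages
per_stage = 1500 / 3
per_stage = 500.0 ms

500.0 ms


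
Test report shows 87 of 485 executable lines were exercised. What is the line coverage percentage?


Coverage = covered / total * 100
Coverage = 87 / 485 * 100
Coverage = 17.94%

17.94%


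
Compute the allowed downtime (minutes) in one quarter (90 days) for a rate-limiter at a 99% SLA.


Formula: allowed downtime = period * (100 - SLA) / 100
Period (quarter (90 days)) = 129600 minutes
Unavailability fraction = (100 - 99.0) / 100
Allowed downtime = 129600 * (100 - 99.0) / 100
Allowed downtime = 1296.0 minutes

1296.0 minutes


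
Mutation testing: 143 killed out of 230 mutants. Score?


Mutation score = killed / total * 100
Mutation score = 143 / 230 * 100
Mutation score = 62.17%

62.17%


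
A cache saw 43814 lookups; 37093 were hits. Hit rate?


Formula: hit rate = hits / (hits + misses) * 100
hit rate = 37093 / (37093 + 6721) * 100
hit rate = 37093 / 43814 * 100
hit rate = 84.66%

84.66%


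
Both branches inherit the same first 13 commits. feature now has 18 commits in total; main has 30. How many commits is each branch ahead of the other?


Common ancestor: commit #13
feature commits after divergence: 18 - 13 = 5
main commits after divergence: 30 - 13 = 17
feature is 5 commits ahead of main
main is 17 commits ahead of feature

feature ahead: 5, main ahead: 17


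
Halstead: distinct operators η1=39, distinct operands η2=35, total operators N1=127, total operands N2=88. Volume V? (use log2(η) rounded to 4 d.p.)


Formula: V = N * log2(η), where N = N1 + N2 and η = η1 + η2
η = 39 + 35 = 74
N = 127 + 88 = 215
log2(74) ≈ 6.2095
V = 215 * 6.2095 = 1335.04

1335.04


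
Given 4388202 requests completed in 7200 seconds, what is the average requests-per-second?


Formula: throughput = requests / seconds
throughput = 4388202 / 7200
throughput = 609.47 requests/second

609.47 requests/second


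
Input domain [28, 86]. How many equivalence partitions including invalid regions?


Valid range: [28, 86]
Class 1: x < 28 — invalid
Class 2: 28 ≤ x ≤ 86 — valid
Class 3: x > 86 — invalid
Total equivalence classes: 3

3 equivalence classes


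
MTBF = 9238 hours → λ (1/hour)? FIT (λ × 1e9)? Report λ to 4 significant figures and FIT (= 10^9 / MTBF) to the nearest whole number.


Formula: λ = 1 / MTBF; FIT = λ × 1e9 = 1e9 / MTBF
λ = 1 / 9238 ≈ 1.082e-04 failures/hour
FIT = 1e9 / 9238 ≈ 108249 failures per 1e9 hours (nearest whole number)

λ = 1.082e-04 /h, FIT = 108249


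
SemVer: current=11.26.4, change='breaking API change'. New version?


Current: 11.26.4
Change category: 'breaking API change' → major bump
SemVer rule: major bump → increment MAJOR, reset MINOR and PATCH to 0
New: 12.0.0

12.0.0


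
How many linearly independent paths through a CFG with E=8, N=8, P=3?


Formula: V(G) = E - N + 2P
V(G) = 8 - 8 + 2*3
V(G) = 0 + 6
V(G) = 6

6


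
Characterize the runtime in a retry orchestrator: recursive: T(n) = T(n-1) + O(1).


Reasoning: linear recursion with constant work per frame
Complexity: O(n)

O(n)


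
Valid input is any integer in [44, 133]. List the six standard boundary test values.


Range: [44, 133]
Boundaries: just below min, min, min+1, max-1, max, just above max
Values: [43, 44, 45, 132, 133, 134]

[43, 44, 45, 132, 133, 134]


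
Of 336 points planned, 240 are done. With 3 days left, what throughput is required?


Formula: Required rate = Remaining points / Days left
Remaining = 336 - 240 = 96 points
Required rate = 96 / 3 = 32.0 points/day

32.0 points/day


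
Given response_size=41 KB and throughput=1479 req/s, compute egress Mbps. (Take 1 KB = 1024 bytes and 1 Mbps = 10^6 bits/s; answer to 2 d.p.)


Formula: Mbps = payload_bytes * RPS * 8 / 1e6
Payload per request = 41 KB = 41 * 1024 = 41984 bytes
Total bytes/sec = 41984 * 1479 = 62094336
Total bits/sec = 62094336 * 8 = 496754688
Mbps = 496754688 / 1e6 = 496.75

496.75 Mbps


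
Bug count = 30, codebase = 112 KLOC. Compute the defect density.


Defect density = defects / KLOC
Defect density = 30 / 112
Defect density = 0.268 defects/KLOC

0.268 defects/KLOC


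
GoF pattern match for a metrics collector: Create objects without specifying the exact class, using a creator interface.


This matches the Factory Method pattern

Factory Method


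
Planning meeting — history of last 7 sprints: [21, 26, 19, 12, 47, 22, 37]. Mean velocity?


Formula: Avg velocity = Total points / Number of sprints
Points: [21, 26, 19, 12, 47, 22, 37]
Sum = 21 + 26 + 19 + 12 + 47 + 22 + 37 = 184
Avg velocity = 184 / 7 = 26.29 points/sprint

26.29 points/sprint


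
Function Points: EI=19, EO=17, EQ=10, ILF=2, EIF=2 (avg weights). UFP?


UFP = EI*4 + EO*5 + EQ*4 + ILF*10 + EIF*7
UFP = 19*4 + 17*5 + 10*4 + 2*10 + 2*7
UFP = 76 + 85 + 40 + 20 + 14
UFP = 235

235


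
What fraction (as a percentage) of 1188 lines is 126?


Coverage = covered / total * 100
Coverage = 126 / 1188 * 100
Coverage = 10.61%

10.61%


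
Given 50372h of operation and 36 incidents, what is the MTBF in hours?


Formula: MTBF = Total operating time / Number of failures
MTBF = 50372 / 36
MTBF = 1399.22 hours

1399.22 hours


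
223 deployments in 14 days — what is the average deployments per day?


Formula: deployments per day = releases / days
= 223 / 14
= 15.929 deploys/day
(equivalently, 111.5 deploys/week)

15.929 deploys/day


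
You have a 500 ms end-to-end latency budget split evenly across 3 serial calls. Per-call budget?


Formula: per_stage = total_budget / stages
per_stage = 500 / 3
per_stage = 166.67 ms

166.67 ms


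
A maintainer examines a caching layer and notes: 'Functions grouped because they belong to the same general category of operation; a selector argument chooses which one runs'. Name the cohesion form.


Reasoning: Grouped by category of activity, not by data or sequence
Type: Logical cohesion

Logical cohesion


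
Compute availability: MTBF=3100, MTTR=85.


Availability = MTBF / (MTBF + MTTR)
Availability = 3100 / (3100 + 85)
Availability = 3100 / 3185
Availability = 97.3312%

97.3312%


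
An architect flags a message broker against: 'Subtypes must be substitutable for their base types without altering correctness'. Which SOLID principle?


This describes the Liskov Substitution Principle (LSP)

Liskov Substitution Principle (LSP)


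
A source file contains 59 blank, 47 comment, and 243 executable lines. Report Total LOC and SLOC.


Total LOC = blank + comment + code
Total LOC = 59 + 47 + 243 = 349
SLOC (source only) = code = 243

Total LOC: 349, SLOC: 243


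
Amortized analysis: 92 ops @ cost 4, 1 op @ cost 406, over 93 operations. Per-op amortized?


Formula: Amortized cost = Total cost / Operations
Total cost = (92 * 4) + (1 * 406)
Total cost = 368 + 406 = 774
Amortized = 774 / 93 = 8.3226

8.3226


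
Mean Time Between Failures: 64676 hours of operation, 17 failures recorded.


Formula: MTBF = Total operating time / Number of failures
MTBF = 64676 / 17
MTBF = 3804.47 hours

3804.47 hours


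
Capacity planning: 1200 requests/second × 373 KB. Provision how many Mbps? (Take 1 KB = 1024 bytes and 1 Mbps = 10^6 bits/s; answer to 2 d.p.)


Formula: Mbps = payload_bytes * RPS * 8 / 1e6
Payload per request = 373 KB = 373 * 1024 = 381952 bytes
Total bytes/sec = 381952 * 1200 = 458342400
Total bits/sec = 458342400 * 8 = 3666739200
Mbps = 3666739200 / 1e6 = 3666.74

3666.74 Mbps


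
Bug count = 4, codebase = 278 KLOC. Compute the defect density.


Defect density = defects / KLOC
Defect density = 4 / 278
Defect density = 0.014 defects/KLOC

0.014 defects/KLOC


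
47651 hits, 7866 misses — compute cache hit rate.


Formula: hit rate = hits / (hits + misses) * 100
hit rate = 47651 / (47651 + 7866) * 100
hit rate = 47651 / 55517 * 100
hit rate = 85.83%

85.83%


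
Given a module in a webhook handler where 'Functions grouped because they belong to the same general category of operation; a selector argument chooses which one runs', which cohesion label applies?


Reasoning: Grouped by category of activity, not by data or sequence
Type: Logical cohesion

Logical cohesion


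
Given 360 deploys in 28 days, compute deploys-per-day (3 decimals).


Formula: deployments per day = releases / days
= 360 / 28
= 12.857 deploys/day
(equivalently, 90.0 deploys/week)

12.857 deploys/day


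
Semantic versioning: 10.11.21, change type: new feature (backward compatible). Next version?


Current: 10.11.21
Change category: 'new feature (backward compatible)' → minor bump
SemVer rule: minor bump → increment MINOR, reset PATCH to 0 (MAJOR unchanged)
New: 10.12.0

10.12.0


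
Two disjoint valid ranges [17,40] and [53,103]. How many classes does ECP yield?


Valid ranges: [17,40] and [53,103]
Class 1: x < 17 — invalid
Class 2: 17 ≤ x ≤ 40 — valid
Class 3: 40 < x < 53 — invalid (gap between ranges)
Class 4: 53 ≤ x ≤ 103 — valid
Class 5: x > 103 — invalid
Total equivalence classes: 5

5 equivalence classes


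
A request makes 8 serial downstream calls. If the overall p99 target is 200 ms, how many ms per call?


Formula: per_stage = total_budget / stages
per_stage = 200 / 8
per_stage = 25.0 ms

25.0 ms


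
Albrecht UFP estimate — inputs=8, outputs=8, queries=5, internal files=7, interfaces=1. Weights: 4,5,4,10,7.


UFP = EI*4 + EO*5 + EQ*4 + ILF*10 + EIF*7
UFP = 8*4 + 8*5 + 5*4 + 7*10 + 1*7
UFP = 32 + 40 + 20 + 70 + 7
UFP = 169

169


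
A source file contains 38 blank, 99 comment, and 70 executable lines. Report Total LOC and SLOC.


Total LOC = blank + comment + code
Total LOC = 38 + 99 + 70 = 207
SLOC (source only) = code = 70

Total LOC: 207, SLOC: 70


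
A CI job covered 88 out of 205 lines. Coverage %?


Coverage = covered / total * 100
Coverage = 88 / 205 * 100
Coverage = 42.93%

42.93%


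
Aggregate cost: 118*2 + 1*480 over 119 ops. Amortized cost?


Formula: Amortized cost = Total cost / Operations
Total cost = (118 * 2) + (1 * 480)
Total cost = 236 + 480 = 716
Amortized = 716 / 119 = 6.0168

6.0168


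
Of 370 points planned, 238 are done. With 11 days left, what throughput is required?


Formula: Required rate = Remaining points / Days left
Remaining = 370 - 238 = 132 points
Required rate = 132 / 11 = 12.0 points/day

12.0 points/day


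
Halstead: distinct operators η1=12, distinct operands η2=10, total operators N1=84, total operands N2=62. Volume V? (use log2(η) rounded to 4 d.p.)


Formula: V = N * log2(η), where N = N1 + N2 and η = η1 + η2
η = 12 + 10 = 22
N = 84 + 62 = 146
log2(22) ≈ 4.4594
V = 146 * 4.4594 = 651.07

651.07


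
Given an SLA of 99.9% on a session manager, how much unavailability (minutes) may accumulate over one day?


Formula: allowed downtime = period * (100 - SLA) / 100
Period (day) = 1440 minutes
Unavailability fraction = (100 - 99.9) / 100
Allowed downtime = 1440 * (100 - 99.9) / 100
Allowed downtime = 1.44 minutes

1.44 minutes


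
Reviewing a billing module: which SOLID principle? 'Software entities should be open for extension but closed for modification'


This describes the Open/Closed Principle (OCP)

Open/Closed Principle (OCP)


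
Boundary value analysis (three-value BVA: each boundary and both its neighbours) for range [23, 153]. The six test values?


Range: [23, 153]
Boundaries: just below min, min, min+1, max-1, max, just above max
Values: [22, 23, 24, 152, 153, 154]

[22, 23, 24, 152, 153, 154]


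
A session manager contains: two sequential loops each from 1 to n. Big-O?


Reasoning: sequential dominates: O(n) + O(n) = O(n)
Complexity: O(n)

O(n)


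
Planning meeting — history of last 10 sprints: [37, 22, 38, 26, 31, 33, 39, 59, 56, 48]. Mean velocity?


Formula: Avg velocity = Total points / Number of sprints
Points: [37, 22, 38, 26, 31, 33, 39, 59, 56, 48]
Sum = 37 + 22 + 38 + 26 + 31 + 33 + 39 + 59 + 56 + 48 = 389
Avg velocity = 389 / 10 = 38.9 points/sprint

38.9 points/sprint


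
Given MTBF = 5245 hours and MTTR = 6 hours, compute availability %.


Availability = MTBF / (MTBF + MTTR)
Availability = 5245 / (5245 + 6)
Availability = 5245 / 5251
Availability = 99.8857%

99.8857%


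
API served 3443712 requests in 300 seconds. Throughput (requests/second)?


Formula: throughput = requests / seconds
throughput = 3443712 / 300
throughput = 11479.04 requests/second

11479.04 requests/second


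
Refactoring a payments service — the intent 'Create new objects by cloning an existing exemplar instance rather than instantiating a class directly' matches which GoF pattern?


This matches the Prototype pattern

Prototype


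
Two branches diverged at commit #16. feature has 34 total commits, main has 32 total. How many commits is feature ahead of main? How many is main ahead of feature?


Common ancestor: commit #16
feature commits after divergence: 34 - 16 = 18
main commits after divergence: 32 - 16 = 16
feature is 18 commits ahead of main
main is 16 commits ahead of feature

feature ahead: 18, main ahead: 16


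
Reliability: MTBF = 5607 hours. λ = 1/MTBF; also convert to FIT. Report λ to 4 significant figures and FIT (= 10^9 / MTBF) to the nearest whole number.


Formula: λ = 1 / MTBF; FIT = λ × 1e9 = 1e9 / MTBF
λ = 1 / 5607 ≈ 1.783e-04 failures/hour
FIT = 1e9 / 5607 ≈ 178348 failures per 1e9 hours (nearest whole number)

λ = 1.783e-04 /h, FIT = 178348


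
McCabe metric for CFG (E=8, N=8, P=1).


Formula: V(G) = E - N + 2P
V(G) = 8 - 8 + 2*1
V(G) = 0 + 2
V(G) = 2

2


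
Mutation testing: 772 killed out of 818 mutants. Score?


Mutation score = killed / total * 100
Mutation score = 772 / 818 * 100
Mutation score = 94.38%

94.38%


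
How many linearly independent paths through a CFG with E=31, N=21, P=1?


Formula: V(G) = E - N + 2P
V(G) = 31 - 21 + 2*1
V(G) = 10 + 2
V(G) = 12

12


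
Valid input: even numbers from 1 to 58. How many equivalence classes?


Constraint: even integers in [1, 58]
Class 1: x < 1 — out-of-range invalid
Class 2: x in [1,58] but odd — wrong type invalid
Class 3: x in [1,58] and even — valid
Class 4: x > 58 — out-of-range invalid
Total equivalence classes: 4

4 equivalence classes


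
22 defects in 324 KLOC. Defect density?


Defect density = defects / KLOC
Defect density = 22 / 324
Defect density = 0.068 defects/KLOC

0.068 defects/KLOC


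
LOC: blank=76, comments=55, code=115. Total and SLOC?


Total LOC = blank + comment + code
Total LOC = 76 + 55 + 115 = 246
SLOC (source only) = code = 115

Total LOC: 246, SLOC: 115


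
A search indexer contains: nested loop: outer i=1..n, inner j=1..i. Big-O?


Reasoning: triangle: n(n+1)/2 ~ n^2/2
Complexity: O(n^2)

O(n^2)


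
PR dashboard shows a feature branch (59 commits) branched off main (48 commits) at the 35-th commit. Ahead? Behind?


Common ancestor: commit #35
feature commits after divergence: 59 - 35 = 24
main commits after divergence: 48 - 35 = 13
feature is 24 commits ahead of main
main is 13 commits ahead of feature

feature ahead: 24, main ahead: 13


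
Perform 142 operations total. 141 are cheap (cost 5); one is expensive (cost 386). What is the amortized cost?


Formula: Amortized cost = Total cost / Operations
Total cost = (141 * 5) + (1 * 386)
Total cost = 705 + 386 = 1091
Amortized = 1091 / 142 = 7.6831

7.6831


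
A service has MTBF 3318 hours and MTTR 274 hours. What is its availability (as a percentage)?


Availability = MTBF / (MTBF + MTTR)
Availability = 3318 / (3318 + 274)
Availability = 3318 / 3592
Availability = 92.3719%

92.3719%


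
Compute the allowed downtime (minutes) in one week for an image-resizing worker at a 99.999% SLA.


Formula: allowed downtime = period * (100 - SLA) / 100
Period (week) = 10080 minutes
Unavailability fraction = (100 - 99.999) / 100
Allowed downtime = 10080 * (100 - 99.999) / 100
Allowed downtime = 0.1008 minutes

0.1008 minutes


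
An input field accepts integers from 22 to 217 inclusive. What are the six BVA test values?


Range: [22, 217]
Boundaries: just below min, min, min+1, max-1, max, just above max
Values: [21, 22, 23, 216, 217, 218]

[21, 22, 23, 216, 217, 218]


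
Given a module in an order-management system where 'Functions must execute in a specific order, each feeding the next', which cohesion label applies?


Reasoning: Output of one is input to next
Type: Sequential cohesion

Sequential cohesion


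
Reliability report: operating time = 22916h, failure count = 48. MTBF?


Formula: MTBF = Total operating time / Number of failures
MTBF = 22916 / 48
MTBF = 477.42 hours

477.42 hours


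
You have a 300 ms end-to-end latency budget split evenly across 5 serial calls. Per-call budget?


Formula: per_stage = total_budget / stages
per_stage = 300 / 5
per_stage = 60.0 ms

60.0 ms


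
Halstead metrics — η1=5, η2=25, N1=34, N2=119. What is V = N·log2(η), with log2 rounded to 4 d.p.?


Formula: V = N * log2(η), where N = N1 + N2 and η = η1 + η2
η = 5 + 25 = 30
N = 34 + 119 = 153
log2(30) ≈ 4.9069
V = 153 * 4.9069 = 750.76

750.76


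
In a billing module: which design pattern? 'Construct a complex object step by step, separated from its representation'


This matches the Builder pattern

Builder


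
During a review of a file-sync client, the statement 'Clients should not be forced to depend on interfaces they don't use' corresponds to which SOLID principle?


This describes the Interface Segregation Principle (ISP)

Interface Segregation Principle (ISP)


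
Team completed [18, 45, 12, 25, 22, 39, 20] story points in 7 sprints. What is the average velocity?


Formula: Avg velocity = Total points / Number of sprints
Points: [18, 45, 12, 25, 22, 39, 20]
Sum = 18 + 45 + 12 + 25 + 22 + 39 + 20 = 181
Avg velocity = 181 / 7 = 25.86 points/sprint

25.86 points/sprint


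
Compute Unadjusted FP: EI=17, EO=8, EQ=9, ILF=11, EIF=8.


UFP = EI*4 + EO*5 + EQ*4 + ILF*10 + EIF*7
UFP = 17*4 + 8*5 + 9*4 + 11*10 + 8*7
UFP = 68 + 40 + 36 + 110 + 56
UFP = 310

310


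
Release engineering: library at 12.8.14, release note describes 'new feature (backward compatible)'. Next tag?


Current: 12.8.14
Change category: 'new feature (backward compatible)' → minor bump
SemVer rule: minor bump → increment MINOR, reset PATCH to 0 (MAJOR unchanged)
New: 12.9.0

12.9.0


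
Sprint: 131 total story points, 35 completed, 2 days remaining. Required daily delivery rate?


Formula: Required rate = Remaining points / Days left
Remaining = 131 - 35 = 96 points
Required rate = 96 / 2 = 48.0 points/day

48.0 points/day


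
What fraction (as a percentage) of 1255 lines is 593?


Coverage = covered / total * 100
Coverage = 593 / 1255 * 100
Coverage = 47.25%

47.25%
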